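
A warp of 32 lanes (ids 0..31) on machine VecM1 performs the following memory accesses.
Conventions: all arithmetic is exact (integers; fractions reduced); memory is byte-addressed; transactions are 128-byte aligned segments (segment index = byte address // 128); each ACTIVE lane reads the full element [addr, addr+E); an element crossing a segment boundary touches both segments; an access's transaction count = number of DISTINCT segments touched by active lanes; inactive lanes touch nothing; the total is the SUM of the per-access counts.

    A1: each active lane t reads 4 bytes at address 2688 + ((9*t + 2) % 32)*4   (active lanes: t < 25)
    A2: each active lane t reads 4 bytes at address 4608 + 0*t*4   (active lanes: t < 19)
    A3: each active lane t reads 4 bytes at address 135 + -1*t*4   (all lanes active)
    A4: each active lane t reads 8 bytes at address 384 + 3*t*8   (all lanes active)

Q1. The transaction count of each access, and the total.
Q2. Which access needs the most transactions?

A1: 1 transaction
A2: 1 transaction
A3: 2 transactions
A4: 6 transactions

Answer: 1,1,2,6; total 10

Answer: A4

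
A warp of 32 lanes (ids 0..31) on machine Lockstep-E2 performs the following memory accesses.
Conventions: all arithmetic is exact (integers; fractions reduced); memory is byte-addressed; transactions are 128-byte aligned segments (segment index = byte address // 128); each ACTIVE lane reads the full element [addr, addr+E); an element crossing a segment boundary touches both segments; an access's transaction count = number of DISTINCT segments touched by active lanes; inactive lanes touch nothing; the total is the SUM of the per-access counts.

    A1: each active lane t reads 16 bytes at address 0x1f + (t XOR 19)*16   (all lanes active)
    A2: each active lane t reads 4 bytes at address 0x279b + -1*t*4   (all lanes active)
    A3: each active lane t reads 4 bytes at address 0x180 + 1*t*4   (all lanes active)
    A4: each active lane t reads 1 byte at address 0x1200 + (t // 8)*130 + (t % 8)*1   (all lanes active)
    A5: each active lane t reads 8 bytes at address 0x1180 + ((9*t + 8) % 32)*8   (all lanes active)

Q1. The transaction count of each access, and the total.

A1: 5 transactions
A2: 2 transactions
A3: 1 transaction
A4: 4 transactions
A5: 2 transactions

Answer: 5,2,1,4,2; total 14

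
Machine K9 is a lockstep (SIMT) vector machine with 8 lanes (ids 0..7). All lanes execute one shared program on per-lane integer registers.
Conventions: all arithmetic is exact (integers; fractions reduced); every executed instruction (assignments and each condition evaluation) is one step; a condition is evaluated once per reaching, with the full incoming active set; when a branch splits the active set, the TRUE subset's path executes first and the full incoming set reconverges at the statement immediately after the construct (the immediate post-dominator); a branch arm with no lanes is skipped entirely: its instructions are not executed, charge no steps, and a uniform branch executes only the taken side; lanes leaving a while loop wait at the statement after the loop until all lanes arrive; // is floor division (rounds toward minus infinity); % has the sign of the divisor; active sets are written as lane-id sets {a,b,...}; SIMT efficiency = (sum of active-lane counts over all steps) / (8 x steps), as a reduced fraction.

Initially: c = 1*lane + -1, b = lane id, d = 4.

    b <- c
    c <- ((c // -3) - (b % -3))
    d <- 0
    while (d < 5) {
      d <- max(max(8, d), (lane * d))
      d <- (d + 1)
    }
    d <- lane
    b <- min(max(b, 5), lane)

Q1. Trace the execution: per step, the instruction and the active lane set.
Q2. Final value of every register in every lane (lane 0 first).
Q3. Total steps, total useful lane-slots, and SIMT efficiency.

step 0: b <- c                       {0,1,2,3,4,5,6,7}
step 1: c <- ((c // -3) - (b % -3))  {0,1,2,3,4,5,6,7}
step 2: d <- 0                       {0,1,2,3,4,5,6,7}
step 3: eval (d < 5)                 {0,1,2,3,4,5,6,7}
step 4: d <- max(max(8, d), (lane * d)) {0,1,2,3,4,5,6,7}
step 5: d <- (d + 1)                 {0,1,2,3,4,5,6,7}
step 6: eval (d < 5)                 {0,1,2,3,4,5,6,7}
step 7: d <- lane                    {0,1,2,3,4,5,6,7}
step 8: b <- min(max(b, 5), lane)    {0,1,2,3,4,5,6,7}

Answer: 9 steps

c: 1,0,1,0,-1,0,-1,-2
b: 0,1,2,3,4,5,5,6
d: 0,1,2,3,4,5,6,7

steps = 9; useful = 72; efficiency = 72/72 = 1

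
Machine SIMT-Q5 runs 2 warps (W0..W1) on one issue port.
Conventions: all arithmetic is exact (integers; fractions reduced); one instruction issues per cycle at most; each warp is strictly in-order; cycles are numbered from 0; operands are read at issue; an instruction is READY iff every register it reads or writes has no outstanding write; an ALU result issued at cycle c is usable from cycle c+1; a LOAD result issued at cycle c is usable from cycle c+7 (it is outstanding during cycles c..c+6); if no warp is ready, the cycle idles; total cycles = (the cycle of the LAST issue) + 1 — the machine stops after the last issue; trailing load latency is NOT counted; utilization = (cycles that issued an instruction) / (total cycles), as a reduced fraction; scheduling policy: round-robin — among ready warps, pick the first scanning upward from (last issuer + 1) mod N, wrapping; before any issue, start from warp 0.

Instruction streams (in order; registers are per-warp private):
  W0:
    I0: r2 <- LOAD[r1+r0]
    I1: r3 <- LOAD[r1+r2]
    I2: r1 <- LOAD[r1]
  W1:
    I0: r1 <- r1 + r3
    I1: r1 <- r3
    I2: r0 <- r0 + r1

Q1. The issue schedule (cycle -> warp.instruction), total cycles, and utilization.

cycle 0: W0.I0
cycle 1: W1.I0
cycle 2: W1.I1
cycle 3: W1.I2
cycle 4: idle
cycle 5: idle
cycle 6: idle
cycle 7: W0.I1
cycle 8: W0.I2

Answer: 9 cycles, utilization 2/3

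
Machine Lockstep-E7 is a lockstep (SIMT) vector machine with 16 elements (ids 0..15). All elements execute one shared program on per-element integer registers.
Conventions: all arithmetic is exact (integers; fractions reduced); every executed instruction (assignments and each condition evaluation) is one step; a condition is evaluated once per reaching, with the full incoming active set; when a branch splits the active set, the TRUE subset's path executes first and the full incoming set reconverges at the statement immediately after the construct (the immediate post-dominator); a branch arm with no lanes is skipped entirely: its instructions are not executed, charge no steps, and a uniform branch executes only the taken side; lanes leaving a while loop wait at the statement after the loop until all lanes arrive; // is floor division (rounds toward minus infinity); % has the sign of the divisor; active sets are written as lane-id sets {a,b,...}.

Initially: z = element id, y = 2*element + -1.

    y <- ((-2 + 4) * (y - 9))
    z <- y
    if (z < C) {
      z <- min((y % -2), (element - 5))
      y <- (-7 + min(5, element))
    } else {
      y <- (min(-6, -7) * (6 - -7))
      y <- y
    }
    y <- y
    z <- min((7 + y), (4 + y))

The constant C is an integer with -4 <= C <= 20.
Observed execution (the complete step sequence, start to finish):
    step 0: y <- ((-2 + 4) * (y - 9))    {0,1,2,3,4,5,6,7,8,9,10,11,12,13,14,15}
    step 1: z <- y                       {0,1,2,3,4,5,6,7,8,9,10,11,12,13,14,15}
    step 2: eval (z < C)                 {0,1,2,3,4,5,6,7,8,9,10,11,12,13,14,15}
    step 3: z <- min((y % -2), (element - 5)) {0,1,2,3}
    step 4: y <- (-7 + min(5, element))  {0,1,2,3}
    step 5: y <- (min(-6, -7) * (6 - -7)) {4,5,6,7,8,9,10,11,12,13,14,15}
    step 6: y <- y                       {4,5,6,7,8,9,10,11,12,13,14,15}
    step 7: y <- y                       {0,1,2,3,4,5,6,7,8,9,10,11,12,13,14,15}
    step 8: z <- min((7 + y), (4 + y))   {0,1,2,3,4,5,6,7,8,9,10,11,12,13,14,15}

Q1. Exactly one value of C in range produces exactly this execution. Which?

Answer: C = -4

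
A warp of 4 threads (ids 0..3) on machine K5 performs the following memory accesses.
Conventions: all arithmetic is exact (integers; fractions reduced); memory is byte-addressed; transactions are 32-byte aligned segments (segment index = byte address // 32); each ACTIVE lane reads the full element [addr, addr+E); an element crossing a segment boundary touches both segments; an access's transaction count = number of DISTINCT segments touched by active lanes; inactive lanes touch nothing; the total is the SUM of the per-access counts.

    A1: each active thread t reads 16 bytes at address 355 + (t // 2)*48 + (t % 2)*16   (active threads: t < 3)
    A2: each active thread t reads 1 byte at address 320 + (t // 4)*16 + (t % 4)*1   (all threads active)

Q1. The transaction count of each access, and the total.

A1: 3 transactions
A2: 1 transaction

Answer: 3,1; total 4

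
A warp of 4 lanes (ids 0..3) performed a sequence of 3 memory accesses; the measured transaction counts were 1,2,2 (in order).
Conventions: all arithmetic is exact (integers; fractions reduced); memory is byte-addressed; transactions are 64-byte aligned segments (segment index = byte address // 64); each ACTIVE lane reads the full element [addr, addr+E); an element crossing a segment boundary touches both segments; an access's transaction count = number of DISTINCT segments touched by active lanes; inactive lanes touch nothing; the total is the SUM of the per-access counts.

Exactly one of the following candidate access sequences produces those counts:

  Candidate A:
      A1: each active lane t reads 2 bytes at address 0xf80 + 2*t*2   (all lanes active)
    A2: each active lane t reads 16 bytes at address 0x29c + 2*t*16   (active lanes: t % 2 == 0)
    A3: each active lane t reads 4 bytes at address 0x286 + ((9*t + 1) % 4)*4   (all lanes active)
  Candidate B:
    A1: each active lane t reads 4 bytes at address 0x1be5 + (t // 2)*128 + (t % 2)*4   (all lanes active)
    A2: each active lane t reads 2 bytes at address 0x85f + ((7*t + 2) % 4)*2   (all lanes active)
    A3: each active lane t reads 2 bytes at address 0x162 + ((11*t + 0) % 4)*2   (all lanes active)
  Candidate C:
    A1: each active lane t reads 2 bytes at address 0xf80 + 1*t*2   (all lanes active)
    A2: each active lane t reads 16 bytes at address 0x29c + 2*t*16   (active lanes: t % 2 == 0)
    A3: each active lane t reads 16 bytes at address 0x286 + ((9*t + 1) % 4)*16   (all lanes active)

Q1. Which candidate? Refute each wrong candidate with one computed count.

A: A3 gives 1 transaction, not 2
B: A1 gives 2 transactions, not 1
C: all counts match (1,2,2)

Answer: C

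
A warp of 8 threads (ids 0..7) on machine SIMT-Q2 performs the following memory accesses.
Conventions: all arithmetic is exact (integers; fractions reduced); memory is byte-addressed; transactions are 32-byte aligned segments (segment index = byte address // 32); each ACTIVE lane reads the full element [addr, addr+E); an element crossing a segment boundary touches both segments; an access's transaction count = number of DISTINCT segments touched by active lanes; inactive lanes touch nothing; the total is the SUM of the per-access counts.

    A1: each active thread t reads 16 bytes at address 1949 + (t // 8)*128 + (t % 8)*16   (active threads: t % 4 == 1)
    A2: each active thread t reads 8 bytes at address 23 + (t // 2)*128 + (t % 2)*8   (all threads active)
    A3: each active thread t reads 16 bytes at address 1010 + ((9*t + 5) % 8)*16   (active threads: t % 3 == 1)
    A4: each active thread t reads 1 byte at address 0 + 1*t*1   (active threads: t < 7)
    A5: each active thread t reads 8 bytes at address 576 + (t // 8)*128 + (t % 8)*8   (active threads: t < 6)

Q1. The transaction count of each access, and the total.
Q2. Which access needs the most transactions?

A1: 2 transactions
A2: 8 transactions
A3: 4 transactions
A4: 1 transaction
A5: 2 transactions

Answer: 2,8,4,1,2; total 17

Answer: A2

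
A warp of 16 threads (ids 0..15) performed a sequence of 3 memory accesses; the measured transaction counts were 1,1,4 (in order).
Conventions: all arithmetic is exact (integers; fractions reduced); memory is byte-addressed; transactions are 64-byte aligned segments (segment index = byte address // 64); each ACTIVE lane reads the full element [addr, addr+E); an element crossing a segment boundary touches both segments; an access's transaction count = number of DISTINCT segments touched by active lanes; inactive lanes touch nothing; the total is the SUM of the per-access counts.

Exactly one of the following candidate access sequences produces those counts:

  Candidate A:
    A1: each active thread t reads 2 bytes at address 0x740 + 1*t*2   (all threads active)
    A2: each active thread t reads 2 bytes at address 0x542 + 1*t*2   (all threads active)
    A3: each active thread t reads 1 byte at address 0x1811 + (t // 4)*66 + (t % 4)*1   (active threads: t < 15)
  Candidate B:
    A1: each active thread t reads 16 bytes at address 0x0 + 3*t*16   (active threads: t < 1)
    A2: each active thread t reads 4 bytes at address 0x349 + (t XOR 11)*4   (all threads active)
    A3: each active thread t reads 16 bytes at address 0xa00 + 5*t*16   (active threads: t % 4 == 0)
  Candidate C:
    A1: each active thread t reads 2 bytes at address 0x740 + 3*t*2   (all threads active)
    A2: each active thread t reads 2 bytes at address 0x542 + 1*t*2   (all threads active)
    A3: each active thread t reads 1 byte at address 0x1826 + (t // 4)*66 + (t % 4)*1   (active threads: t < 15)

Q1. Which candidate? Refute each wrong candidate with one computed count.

B: A2 gives 2 transactions, not 1
C: A1 gives 2 transactions, not 1
A: all counts match (1,1,4)

Answer: A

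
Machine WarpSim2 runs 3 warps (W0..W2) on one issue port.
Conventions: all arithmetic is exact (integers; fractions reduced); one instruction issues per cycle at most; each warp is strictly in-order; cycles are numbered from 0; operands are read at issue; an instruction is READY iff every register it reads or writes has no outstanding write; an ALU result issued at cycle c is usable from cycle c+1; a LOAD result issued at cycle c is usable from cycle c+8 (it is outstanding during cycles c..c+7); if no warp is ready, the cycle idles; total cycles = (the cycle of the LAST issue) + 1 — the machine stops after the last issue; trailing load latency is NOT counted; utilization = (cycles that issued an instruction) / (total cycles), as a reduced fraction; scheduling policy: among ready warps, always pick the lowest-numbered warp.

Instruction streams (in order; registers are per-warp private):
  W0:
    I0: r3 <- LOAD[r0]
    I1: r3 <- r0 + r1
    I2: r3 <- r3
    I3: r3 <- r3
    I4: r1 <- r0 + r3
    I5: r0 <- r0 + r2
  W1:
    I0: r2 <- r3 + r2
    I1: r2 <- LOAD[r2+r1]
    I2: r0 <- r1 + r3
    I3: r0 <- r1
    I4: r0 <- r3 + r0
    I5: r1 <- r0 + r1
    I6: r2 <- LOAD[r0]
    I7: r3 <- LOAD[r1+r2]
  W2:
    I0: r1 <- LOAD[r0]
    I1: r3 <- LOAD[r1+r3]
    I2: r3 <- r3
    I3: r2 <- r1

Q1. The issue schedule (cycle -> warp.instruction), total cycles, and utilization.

cycle 0: W0.I0
cycle 1: W1.I0
cycle 2: W1.I1
cycle 3: W1.I2
cycle 4: W1.I3
cycle 5: W1.I4
cycle 6: W1.I5
cycle 7: W2.I0
cycle 8: W0.I1
cycle 9: W0.I2
cycle 10: W0.I3
cycle 11: W0.I4
cycle 12: W0.I5
cycle 13: W1.I6
cycle 14: idle
cycle 15: W2.I1
cycle 16: idle
cycle 17: idle
cycle 18: idle
cycle 19: idle
cycle 20: idle
cycle 21: W1.I7
cycle 22: idle
cycle 23: W2.I2
cycle 24: W2.I3

Answer: 25 cycles, utilization 18/25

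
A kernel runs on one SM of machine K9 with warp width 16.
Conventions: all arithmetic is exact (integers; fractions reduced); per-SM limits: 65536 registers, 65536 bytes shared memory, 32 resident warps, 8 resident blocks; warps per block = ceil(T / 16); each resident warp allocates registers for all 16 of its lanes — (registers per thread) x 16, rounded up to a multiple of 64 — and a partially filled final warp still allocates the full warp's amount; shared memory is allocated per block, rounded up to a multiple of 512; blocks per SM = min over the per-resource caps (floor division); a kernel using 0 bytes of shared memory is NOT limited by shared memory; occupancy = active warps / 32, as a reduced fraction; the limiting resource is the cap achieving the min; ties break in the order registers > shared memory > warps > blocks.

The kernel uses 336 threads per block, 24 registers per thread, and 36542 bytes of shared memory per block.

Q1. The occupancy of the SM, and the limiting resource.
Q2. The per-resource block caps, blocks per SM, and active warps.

Answer: occupancy 21/32, limited by shared memory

registers: 8 blocks
shared memory: 1 block
warps: 1 block
blocks: 8 blocks

Answer: 1 block, 21 active warps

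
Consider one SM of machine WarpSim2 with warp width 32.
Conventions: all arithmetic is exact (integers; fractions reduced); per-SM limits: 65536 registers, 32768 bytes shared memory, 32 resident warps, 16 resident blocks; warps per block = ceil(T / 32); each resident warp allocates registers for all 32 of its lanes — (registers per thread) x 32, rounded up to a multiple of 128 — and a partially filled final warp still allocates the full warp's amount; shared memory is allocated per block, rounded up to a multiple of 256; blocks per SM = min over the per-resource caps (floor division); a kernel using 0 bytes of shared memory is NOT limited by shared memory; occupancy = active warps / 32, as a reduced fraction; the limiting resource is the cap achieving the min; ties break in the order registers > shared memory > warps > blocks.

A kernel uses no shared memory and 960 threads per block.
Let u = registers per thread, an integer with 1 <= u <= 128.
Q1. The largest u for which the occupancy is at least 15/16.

Answer: u = 68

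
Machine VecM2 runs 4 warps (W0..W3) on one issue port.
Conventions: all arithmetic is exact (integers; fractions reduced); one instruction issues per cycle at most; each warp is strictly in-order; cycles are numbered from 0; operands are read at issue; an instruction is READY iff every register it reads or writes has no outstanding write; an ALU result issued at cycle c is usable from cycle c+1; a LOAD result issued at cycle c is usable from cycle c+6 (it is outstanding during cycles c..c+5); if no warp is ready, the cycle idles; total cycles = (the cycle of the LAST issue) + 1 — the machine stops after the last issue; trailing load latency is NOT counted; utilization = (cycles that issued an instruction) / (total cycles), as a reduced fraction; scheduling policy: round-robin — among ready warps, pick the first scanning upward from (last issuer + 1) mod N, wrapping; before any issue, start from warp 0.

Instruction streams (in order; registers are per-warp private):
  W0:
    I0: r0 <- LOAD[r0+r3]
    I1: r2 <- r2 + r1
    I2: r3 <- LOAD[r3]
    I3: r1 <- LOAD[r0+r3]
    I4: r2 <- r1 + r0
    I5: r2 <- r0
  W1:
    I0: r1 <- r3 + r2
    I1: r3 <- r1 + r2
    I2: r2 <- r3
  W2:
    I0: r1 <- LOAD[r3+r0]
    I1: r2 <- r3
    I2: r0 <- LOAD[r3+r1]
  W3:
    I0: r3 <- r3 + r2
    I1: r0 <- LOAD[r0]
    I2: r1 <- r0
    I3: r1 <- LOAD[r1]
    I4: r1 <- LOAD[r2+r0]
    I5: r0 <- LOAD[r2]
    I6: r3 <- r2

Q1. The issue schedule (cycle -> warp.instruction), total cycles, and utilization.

cycle 0: W0.I0
cycle 1: W1.I0
cycle 2: W2.I0
cycle 3: W3.I0
cycle 4: W0.I1
cycle 5: W1.I1
cycle 6: W2.I1
cycle 7: W3.I1
cycle 8: W0.I2
cycle 9: W1.I2
cycle 10: W2.I2
cycle 11: idle
cycle 12: idle
cycle 13: W3.I2
cycle 14: W0.I3
cycle 15: W3.I3
cycle 16: idle
cycle 17: idle
cycle 18: idle
cycle 19: idle
cycle 20: W0.I4
cycle 21: W3.I4
cycle 22: W0.I5
cycle 23: W3.I5
cycle 24: W3.I6

Answer: 25 cycles, utilization 19/25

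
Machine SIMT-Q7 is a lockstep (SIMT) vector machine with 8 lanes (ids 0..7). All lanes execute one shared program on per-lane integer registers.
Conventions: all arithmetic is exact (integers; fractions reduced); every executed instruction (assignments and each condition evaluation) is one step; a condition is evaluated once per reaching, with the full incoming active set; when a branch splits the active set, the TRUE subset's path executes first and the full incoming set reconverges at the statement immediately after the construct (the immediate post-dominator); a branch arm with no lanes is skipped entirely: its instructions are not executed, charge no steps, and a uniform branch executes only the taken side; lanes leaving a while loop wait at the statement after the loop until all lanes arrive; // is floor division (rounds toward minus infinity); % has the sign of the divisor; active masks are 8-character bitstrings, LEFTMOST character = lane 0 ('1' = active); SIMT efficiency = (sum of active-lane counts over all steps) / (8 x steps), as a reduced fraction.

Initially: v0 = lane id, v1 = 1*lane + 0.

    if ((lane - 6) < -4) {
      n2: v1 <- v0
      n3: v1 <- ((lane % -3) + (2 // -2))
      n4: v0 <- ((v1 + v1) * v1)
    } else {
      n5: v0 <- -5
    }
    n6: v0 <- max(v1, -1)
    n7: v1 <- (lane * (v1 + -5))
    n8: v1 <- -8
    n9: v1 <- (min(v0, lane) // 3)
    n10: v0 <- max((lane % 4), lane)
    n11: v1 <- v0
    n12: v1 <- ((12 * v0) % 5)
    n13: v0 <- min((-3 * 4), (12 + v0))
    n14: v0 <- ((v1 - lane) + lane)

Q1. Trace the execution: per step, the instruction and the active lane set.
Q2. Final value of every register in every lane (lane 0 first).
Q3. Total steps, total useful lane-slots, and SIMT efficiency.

step 0: eval ((lane - 6) < -4)       11111111
step 1: v1 <- v0                     11000000
step 2: v1 <- ((lane % -3) + (2 // -2)) 11000000
step 3: v0 <- ((v1 + v1) * v1)       11000000
step 4: v0 <- -5                     00111111
step 5: v0 <- max(v1, -1)            11111111
step 6: v1 <- (lane * (v1 + -5))     11111111
step 7: v1 <- -8                     11111111
step 8: v1 <- (min(v0, lane) // 3)   11111111
step 9: v0 <- max((lane % 4), lane)  11111111
step 10: v1 <- v0                     11111111
step 11: v1 <- ((12 * v0) % 5)        11111111
step 12: v0 <- min((-3 * 4), (12 + v0)) 11111111
step 13: v0 <- ((v1 - lane) + lane)   11111111

Answer: 14 steps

v0: 0,2,4,1,3,0,2,4
v1: 0,2,4,1,3,0,2,4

steps = 14; useful = 92; efficiency = 92/112 = 23/28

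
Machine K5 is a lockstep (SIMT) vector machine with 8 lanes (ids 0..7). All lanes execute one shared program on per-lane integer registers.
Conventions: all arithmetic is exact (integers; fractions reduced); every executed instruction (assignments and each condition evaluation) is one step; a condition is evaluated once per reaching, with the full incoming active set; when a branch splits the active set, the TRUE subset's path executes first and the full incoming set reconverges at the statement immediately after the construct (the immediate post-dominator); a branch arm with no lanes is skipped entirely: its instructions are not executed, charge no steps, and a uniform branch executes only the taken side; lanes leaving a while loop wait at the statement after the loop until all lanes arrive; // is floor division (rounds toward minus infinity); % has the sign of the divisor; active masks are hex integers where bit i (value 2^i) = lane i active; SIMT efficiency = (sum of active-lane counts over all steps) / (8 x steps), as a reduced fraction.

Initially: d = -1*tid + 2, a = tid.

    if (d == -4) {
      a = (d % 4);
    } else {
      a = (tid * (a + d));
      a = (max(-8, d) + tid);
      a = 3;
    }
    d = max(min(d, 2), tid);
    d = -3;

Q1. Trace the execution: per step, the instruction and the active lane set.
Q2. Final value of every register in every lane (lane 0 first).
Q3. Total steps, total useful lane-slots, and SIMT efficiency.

step 0: eval (d == -4)               0xff
step 1: a <- (d % 4)                 0x40
step 2: a <- (tid * (a + d))         0xbf
step 3: a <- (max(-8, d) + tid)      0xbf
step 4: a <- 3                       0xbf
step 5: d <- max(min(d, 2), tid)     0xff
step 6: d <- -3                      0xff

Answer: 7 steps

d: -3,-3,-3,-3,-3,-3,-3,-3
a: 3,3,3,3,3,3,0,3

steps = 7; useful = 46; efficiency = 46/56 = 23/28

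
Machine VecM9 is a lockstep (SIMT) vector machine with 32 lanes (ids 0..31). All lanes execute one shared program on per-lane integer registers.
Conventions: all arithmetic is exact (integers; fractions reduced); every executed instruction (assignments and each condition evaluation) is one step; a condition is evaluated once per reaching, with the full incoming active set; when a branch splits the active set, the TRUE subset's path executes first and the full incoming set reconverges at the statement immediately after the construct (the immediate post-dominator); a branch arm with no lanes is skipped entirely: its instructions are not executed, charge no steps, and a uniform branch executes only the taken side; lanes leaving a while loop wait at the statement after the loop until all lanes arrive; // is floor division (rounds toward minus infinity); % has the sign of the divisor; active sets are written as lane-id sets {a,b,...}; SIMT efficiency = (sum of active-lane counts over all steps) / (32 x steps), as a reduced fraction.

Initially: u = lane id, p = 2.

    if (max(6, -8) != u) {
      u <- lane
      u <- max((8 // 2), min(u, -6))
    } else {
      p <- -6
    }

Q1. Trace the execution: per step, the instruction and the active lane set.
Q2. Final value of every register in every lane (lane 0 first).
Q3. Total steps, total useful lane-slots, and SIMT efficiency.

step 0: eval (max(6, -8) != u)       {0,1,2,3,4,5,6,7,8,9,10,11,12,13,14,15,16,17,18,19,20,21,22,23,24,25,26,27,28,29,30,31}
step 1: u <- lane                    {0,1,2,3,4,5,7,8,9,10,11,12,13,14,15,16,17,18,19,20,21,22,23,24,25,26,27,28,29,30,31}
step 2: u <- max((8 // 2), min(u, -6)) {0,1,2,3,4,5,7,8,9,10,11,12,13,14,15,16,17,18,19,20,21,22,23,24,25,26,27,28,29,30,31}
step 3: p <- -6                      {6}

Answer: 4 steps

u: 4,4,4,4,4,4,6,4,4,4,4,4,4,4,4,4,4,4,4,4,4,4,4,4,4,4,4,4,4,4,4,4
p: 2,2,2,2,2,2,-6,2,2,2,2,2,2,2,2,2,2,2,2,2,2,2,2,2,2,2,2,2,2,2,2,2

steps = 4; useful = 95; efficiency = 95/128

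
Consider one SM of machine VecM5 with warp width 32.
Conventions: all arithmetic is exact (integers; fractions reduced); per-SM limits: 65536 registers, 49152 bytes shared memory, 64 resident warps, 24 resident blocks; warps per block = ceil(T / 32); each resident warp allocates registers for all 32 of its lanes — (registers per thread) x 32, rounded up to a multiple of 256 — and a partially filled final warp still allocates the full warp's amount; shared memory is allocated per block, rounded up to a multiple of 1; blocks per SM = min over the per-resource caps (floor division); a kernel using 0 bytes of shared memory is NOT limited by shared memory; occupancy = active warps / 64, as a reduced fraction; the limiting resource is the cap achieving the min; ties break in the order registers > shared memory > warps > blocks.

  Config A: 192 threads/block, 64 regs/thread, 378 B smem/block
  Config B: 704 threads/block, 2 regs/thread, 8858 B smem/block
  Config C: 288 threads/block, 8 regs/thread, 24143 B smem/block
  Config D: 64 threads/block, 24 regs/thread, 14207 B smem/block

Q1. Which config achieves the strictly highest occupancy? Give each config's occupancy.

occupancies: A 15/32, B 11/16, C 9/32, D 3/32

Answer: B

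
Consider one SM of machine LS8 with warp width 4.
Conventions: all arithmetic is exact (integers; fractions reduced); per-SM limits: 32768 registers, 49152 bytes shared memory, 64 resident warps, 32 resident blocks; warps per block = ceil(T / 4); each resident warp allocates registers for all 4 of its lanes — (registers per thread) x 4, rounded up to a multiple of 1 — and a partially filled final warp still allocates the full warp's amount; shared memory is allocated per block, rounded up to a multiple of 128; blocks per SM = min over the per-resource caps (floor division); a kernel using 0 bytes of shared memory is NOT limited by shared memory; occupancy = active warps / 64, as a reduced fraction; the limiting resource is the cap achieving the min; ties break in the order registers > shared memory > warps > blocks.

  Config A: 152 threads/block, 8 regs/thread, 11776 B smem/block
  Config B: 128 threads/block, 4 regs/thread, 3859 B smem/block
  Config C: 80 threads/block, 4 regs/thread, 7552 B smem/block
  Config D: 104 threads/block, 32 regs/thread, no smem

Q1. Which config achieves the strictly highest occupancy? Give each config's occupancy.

occupancies: A 19/32, B 1, C 15/16, D 13/16

Answer: B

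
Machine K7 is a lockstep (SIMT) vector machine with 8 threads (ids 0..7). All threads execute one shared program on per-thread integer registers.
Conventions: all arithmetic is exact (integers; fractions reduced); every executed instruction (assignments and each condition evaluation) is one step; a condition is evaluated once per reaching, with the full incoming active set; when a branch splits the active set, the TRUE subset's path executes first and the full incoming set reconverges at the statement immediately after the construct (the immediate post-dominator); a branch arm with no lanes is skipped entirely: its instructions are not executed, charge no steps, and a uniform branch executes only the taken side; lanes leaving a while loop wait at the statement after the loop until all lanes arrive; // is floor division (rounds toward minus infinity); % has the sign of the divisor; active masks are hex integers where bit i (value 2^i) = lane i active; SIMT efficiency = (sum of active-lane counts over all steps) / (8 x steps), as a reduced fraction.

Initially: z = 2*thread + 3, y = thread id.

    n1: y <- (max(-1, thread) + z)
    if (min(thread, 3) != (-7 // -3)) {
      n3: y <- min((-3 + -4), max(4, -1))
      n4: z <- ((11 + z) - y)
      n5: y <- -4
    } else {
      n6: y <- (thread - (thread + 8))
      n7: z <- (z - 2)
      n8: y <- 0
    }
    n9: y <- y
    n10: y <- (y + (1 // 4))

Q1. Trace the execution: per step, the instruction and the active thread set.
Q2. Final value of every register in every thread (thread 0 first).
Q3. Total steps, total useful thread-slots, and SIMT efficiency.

step 0: y <- (max(-1, thread) + z)   0xff
step 1: eval (min(thread, 3) != (-7 // -3)) 0xff
step 2: y <- min((-3 + -4), max(4, -1)) 0xfb
step 3: z <- ((11 + z) - y)          0xfb
step 4: y <- -4                      0xfb
step 5: y <- (thread - (thread + 8)) 0x04
step 6: z <- (z - 2)                 0x04
step 7: y <- 0                       0x04
step 8: y <- y                       0xff
step 9: y <- (y + (1 // 4))          0xff

Answer: 10 steps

z: 21,23,5,27,29,31,33,35
y: -4,-4,0,-4,-4,-4,-4,-4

steps = 10; useful = 56; efficiency = 56/80 = 7/10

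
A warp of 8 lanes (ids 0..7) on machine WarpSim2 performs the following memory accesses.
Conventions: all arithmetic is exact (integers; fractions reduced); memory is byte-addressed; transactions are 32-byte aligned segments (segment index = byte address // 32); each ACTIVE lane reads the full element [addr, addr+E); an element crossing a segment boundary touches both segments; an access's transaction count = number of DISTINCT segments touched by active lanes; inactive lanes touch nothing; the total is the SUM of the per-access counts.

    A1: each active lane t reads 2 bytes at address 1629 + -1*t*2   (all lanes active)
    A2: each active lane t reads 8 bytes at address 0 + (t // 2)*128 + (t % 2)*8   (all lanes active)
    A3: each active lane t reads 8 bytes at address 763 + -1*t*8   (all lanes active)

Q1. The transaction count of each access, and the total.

A1: 1 transaction
A2: 4 transactions
A3: 3 transactions

Answer: 1,4,3; total 8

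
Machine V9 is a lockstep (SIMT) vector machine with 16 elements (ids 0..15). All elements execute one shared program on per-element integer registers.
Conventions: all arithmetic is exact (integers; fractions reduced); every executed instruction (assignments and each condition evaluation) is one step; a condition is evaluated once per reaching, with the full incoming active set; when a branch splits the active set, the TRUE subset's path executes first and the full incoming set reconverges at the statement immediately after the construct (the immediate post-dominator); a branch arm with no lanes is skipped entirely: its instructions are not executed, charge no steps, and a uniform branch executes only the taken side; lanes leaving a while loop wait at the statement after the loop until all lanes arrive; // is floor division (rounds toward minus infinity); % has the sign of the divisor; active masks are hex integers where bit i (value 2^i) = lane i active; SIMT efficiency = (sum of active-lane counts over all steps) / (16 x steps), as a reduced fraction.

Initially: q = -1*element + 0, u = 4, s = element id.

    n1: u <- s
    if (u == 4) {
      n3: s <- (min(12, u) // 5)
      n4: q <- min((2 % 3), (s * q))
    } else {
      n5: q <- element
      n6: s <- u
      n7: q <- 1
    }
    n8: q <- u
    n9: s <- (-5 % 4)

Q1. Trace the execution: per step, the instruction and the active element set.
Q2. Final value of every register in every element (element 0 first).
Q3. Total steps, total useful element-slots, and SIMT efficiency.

step 0: u <- s                       0xffff
step 1: eval (u == 4)                0xffff
step 2: s <- (min(12, u) // 5)       0x0010
step 3: q <- min((2 % 3), (s * q))   0x0010
step 4: q <- element                 0xffef
step 5: s <- u                       0xffef
step 6: q <- 1                       0xffef
step 7: q <- u                       0xffff
step 8: s <- (-5 % 4)                0xffff

Answer: 9 steps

q: 0,1,2,3,4,5,6,7,8,9,10,11,12,13,14,15
u: 0,1,2,3,4,5,6,7,8,9,10,11,12,13,14,15
s: 3,3,3,3,3,3,3,3,3,3,3,3,3,3,3,3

steps = 9; useful = 111; efficiency = 111/144 = 37/48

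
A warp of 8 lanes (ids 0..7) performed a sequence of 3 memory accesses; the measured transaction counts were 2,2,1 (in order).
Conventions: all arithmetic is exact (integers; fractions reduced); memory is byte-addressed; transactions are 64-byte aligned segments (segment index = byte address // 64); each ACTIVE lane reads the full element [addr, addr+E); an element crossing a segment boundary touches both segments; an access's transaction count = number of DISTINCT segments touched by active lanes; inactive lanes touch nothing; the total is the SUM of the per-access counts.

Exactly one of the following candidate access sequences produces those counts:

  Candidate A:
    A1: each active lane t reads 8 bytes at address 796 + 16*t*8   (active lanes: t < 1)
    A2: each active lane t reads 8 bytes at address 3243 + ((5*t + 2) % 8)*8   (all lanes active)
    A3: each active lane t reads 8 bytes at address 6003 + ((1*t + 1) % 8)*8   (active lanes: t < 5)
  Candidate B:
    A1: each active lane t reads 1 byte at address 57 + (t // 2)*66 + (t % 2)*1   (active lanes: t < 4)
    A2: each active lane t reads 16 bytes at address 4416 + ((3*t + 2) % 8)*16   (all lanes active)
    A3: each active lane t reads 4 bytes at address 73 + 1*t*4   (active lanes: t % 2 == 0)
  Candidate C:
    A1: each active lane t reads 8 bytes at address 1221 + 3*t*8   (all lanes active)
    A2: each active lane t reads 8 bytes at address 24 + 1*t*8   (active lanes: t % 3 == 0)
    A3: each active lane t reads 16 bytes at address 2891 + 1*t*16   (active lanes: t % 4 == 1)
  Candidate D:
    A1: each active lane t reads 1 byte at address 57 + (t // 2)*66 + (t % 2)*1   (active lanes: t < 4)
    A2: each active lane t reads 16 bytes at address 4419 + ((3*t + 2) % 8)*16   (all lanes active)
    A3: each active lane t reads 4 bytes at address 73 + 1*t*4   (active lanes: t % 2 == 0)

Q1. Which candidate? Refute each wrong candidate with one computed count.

A: A1 gives 1 transaction, not 2
C: A1 gives 3 transactions, not 2
D: A2 gives 3 transactions, not 2
B: all counts match (2,2,1)

Answer: B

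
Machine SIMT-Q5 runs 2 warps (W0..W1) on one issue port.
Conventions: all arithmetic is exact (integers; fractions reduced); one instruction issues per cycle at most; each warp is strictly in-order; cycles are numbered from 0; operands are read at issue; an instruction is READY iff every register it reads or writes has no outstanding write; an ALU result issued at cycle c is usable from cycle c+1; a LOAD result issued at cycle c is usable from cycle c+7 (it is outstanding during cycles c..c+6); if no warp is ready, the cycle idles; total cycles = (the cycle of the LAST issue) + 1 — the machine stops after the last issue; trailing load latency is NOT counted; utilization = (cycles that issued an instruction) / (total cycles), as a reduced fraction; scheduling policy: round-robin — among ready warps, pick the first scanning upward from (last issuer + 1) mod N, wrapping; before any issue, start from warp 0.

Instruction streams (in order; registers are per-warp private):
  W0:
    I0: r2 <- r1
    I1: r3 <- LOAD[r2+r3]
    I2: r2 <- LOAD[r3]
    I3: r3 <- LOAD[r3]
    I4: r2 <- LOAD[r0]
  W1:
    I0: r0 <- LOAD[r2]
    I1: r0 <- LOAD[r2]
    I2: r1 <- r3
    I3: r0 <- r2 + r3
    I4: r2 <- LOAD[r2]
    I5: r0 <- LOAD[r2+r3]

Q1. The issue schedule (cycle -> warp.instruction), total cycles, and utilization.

cycle 0: W0.I0
cycle 1: W1.I0
cycle 2: W0.I1
cycle 3: idle
cycle 4: idle
cycle 5: idle
cycle 6: idle
cycle 7: idle
cycle 8: W1.I1
cycle 9: W0.I2
cycle 10: W1.I2
cycle 11: W0.I3
cycle 12: idle
cycle 13: idle
cycle 14: idle
cycle 15: W1.I3
cycle 16: W0.I4
cycle 17: W1.I4
cycle 18: idle
cycle 19: idle
cycle 20: idle
cycle 21: idle
cycle 22: idle
cycle 23: idle
cycle 24: W1.I5

Answer: 25 cycles, utilization 11/25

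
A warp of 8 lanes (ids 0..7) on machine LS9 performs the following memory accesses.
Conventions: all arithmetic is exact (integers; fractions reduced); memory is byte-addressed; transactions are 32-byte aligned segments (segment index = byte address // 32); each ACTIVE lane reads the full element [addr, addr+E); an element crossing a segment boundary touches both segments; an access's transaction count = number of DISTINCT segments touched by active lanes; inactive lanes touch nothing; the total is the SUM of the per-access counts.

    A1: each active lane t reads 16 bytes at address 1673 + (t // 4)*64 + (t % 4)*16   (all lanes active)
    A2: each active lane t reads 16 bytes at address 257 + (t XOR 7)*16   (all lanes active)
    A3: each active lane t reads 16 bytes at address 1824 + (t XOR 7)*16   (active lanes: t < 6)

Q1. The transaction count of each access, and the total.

A1: 5 transactions
A2: 5 transactions
A3: 3 transactions

Answer: 5,5,3; total 13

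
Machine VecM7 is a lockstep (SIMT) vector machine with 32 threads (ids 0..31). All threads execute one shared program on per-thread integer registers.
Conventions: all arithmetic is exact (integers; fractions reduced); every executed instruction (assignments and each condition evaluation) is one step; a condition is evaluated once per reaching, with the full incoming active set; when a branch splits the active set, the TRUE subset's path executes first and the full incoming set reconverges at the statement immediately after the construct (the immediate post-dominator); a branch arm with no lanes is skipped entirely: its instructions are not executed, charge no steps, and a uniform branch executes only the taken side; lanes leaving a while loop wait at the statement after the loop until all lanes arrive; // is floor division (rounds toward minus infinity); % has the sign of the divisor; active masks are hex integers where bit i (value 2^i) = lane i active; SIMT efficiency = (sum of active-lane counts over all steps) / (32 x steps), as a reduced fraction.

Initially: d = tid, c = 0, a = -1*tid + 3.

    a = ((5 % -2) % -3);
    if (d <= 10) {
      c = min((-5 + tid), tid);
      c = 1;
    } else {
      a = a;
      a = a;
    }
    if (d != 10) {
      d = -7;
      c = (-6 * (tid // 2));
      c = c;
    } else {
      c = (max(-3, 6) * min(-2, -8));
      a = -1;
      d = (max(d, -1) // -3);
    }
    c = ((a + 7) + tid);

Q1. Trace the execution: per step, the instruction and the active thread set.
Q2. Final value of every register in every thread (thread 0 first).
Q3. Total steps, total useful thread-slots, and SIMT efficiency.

step 0: a <- ((5 % -2) % -3)         0xffffffff
step 1: eval (d <= 10)               0xffffffff
step 2: c <- min((-5 + tid), tid)    0x000007ff
step 3: c <- 1                       0x000007ff
step 4: a <- a                       0xfffff800
step 5: a <- a                       0xfffff800
step 6: eval (d != 10)               0xffffffff
step 7: d <- -7                      0xfffffbff
step 8: c <- (-6 * (tid // 2))       0xfffffbff
step 9: c <- c                       0xfffffbff
step 10: c <- (max(-3, 6) * min(-2, -8)) 0x00000400
step 11: a <- -1                      0x00000400
step 12: d <- (max(d, -1) // -3)      0x00000400
step 13: c <- ((a + 7) + tid)         0xffffffff

Answer: 14 steps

d: -7,-7,-7,-7,-7,-7,-7,-7,-7,-7,-4,-7,-7,-7,-7,-7,-7,-7,-7,-7,-7,-7,-7,-7,-7,-7,-7,-7,-7,-7,-7,-7
c: 6,7,8,9,10,11,12,13,14,15,16,17,18,19,20,21,22,23,24,25,26,27,28,29,30,31,32,33,34,35,36,37
a: -1,-1,-1,-1,-1,-1,-1,-1,-1,-1,-1,-1,-1,-1,-1,-1,-1,-1,-1,-1,-1,-1,-1,-1,-1,-1,-1,-1,-1,-1,-1,-1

steps = 14; useful = 288; efficiency = 288/448 = 9/14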